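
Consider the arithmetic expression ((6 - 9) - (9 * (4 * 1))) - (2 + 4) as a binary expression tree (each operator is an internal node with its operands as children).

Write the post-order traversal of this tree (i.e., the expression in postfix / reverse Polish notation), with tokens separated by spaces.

6 9 - 9 4 1 * * - 2 4 + -

Post-order on an expression tree gives postfix notation: for each operator, emit left operand, right operand, then the operator.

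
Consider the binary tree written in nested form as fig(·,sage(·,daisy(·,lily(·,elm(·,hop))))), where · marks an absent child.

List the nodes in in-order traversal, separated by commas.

fig, sage, daisy, lily, elm, hop

In-order visits the left subtree, then the node, then the right subtree.
At fig: no left child.
Visit fig.
At fig: go right to sage.
  At sage: no left child.
  Visit sage.
  At sage: go right to daisy.
    At daisy: no left child.
    Visit daisy.
    At daisy: go right to lily.
      At lily: no left child.
      Visit lily.
      At lily: go right to elm.
        At elm: no left child.
        Visit elm.
        At elm: go right to hop.
          hop is a leaf — visit hop.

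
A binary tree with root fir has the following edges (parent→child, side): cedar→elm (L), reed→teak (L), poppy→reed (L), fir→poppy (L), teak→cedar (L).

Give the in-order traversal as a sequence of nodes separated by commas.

In-order visits the left subtree, then the node, then the right subtree.
At fir: go left to poppy.
  At poppy: go left to reed.
    At reed: go left to teak.
      At teak: go left to cedar.
        At cedar: go left to elm.
          elm is a leaf — visit elm.
        Visit cedar.
        At cedar: no right child.
      Visit teak.
      At teak: no right child.
    Visit reed.
    At reed: no right child.
  Visit poppy.
  At poppy: no right child.
Visit fir.
At fir: no right child.

elm, cedar, teak, reed, poppy, fir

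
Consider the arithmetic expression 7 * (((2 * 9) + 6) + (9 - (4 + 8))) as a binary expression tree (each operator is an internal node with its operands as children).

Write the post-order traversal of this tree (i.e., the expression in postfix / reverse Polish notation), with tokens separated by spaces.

Post-order on an expression tree gives postfix notation: for each operator, emit left operand, right operand, then the operator.

7 2 9 * 6 + 9 4 8 + - + *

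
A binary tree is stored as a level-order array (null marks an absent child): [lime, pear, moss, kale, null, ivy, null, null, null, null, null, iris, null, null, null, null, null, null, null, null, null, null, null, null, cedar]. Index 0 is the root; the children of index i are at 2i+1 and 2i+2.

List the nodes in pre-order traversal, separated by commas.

lime, pear, kale, moss, ivy, iris, cedar

Pre-order visits the node, then its left subtree, then its right subtree.
Visit lime.
At lime: go left to pear.
  Visit pear.
  At pear: go left to kale.
    kale is a leaf — visit kale.
  At pear: no right child.
At lime: go right to moss.
  Visit moss.
  At moss: go left to ivy.
    Visit ivy.
    At ivy: go left to iris.
      Visit iris.
      At iris: no left child.
      At iris: go right to cedar.
        cedar is a leaf — visit cedar.
    At ivy: no right child.
  At moss: no right child.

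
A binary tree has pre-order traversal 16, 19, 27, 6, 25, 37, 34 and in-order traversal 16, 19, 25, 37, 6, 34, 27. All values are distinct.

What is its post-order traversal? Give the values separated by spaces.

The first element of pre-order is the root; it splits in-order into left and right subtrees.
Root 16: left subtree has 0 nodes { }, right has 6 {19, 25, 37, 6, 34, 27}.
  Root 19: left subtree has 0 nodes { }, right has 5 {25, 37, 6, 34, 27}.
    Root 27: left subtree has 4 nodes {25, 37, 6, 34}, right has 0 { }.
      Root 6: left subtree has 2 nodes {25, 37}, right has 1 {34}.
        Root 25: left subtree has 0 nodes { }, right has 1 {37}.

37 25 34 6 27 19 16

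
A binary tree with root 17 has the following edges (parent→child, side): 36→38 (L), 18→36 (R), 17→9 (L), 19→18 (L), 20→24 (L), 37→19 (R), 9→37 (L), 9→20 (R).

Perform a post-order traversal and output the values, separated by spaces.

38 36 18 19 37 24 20 9 17

Post-order visits the left subtree, then the right subtree, then the node.
At 17: go left to 9.
  At 9: go left to 37.
    At 37: no left child.
    At 37: go right to 19.
      At 19: go left to 18.
        At 18: no left child.
        At 18: go right to 36.
          At 36: go left to 38.
            38 is a leaf — visit 38.
          At 36: no right child.
          Visit 36.
        Visit 18.
      At 19: no right child.
      Visit 19.
    Visit 37.
  At 9: go right to 20.
    At 20: go left to 24.
      24 is a leaf — visit 24.
    At 20: no right child.
    Visit 20.
  Visit 9.
At 17: no right child.
Visit 17.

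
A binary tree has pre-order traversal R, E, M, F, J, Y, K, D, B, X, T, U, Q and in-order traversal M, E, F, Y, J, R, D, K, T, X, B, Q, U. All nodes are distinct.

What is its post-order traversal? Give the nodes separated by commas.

M, Y, J, F, E, D, T, X, Q, U, B, K, R

The first element of pre-order is the root; it splits in-order into left and right subtrees.
Root R: left subtree has 5 nodes {M, E, F, Y, J}, right has 7 {D, K, T, X, B, Q, U}.
  Root E: left subtree has 1 node {M}, right has 3 {F, Y, J}.
    Root F: left subtree has 0 nodes { }, right has 2 {Y, J}.
      Root J: left subtree has 1 node {Y}, right has 0 { }.
  Root K: left subtree has 1 node {D}, right has 5 {T, X, B, Q, U}.
    Root B: left subtree has 2 nodes {T, X}, right has 2 {Q, U}.
      Root X: left subtree has 1 node {T}, right has 0 { }.
      Root U: left subtree has 1 node {Q}, right has 0 { }.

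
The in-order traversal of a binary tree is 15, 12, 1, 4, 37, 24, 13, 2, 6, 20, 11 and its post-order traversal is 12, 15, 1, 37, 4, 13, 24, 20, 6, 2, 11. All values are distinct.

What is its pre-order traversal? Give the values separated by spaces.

11 2 24 4 1 15 12 37 13 6 20

The last element of post-order is the root; it splits in-order into left and right subtrees.
Root 11: left subtree has 10 nodes {15, 12, 1, 4, 37, 24, 13, 2, 6, 20}, right has 0 { }.
  Root 2: left subtree has 7 nodes {15, 12, 1, 4, 37, 24, 13}, right has 2 {6, 20}.
    Root 24: left subtree has 5 nodes {15, 12, 1, 4, 37}, right has 1 {13}.
      Root 4: left subtree has 3 nodes {15, 12, 1}, right has 1 {37}.
        Root 1: left subtree has 2 nodes {15, 12}, right has 0 { }.
          Root 15: left subtree has 0 nodes { }, right has 1 {12}.
    Root 6: left subtree has 0 nodes { }, right has 1 {20}.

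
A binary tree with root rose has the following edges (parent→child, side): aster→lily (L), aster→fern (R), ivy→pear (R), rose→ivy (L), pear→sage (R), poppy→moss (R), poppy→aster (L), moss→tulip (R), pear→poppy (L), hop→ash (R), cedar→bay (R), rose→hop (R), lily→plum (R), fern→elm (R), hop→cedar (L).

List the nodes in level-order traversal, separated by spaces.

rose ivy hop pear cedar ash poppy sage bay aster moss lily fern tulip plum elm

Level-order visits nodes level by level from the root, left to right within each level.
Level 0: rose
Level 1: ivy, hop
Level 2: pear, cedar, ash
Level 3: poppy, sage, bay
Level 4: aster, moss
Level 5: lily, fern, tulip
Level 6: plum, elm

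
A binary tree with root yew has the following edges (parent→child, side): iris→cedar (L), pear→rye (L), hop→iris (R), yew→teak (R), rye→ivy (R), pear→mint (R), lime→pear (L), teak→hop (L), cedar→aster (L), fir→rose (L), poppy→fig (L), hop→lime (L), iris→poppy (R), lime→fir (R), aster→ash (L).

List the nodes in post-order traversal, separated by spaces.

Post-order visits the left subtree, then the right subtree, then the node.
At yew: no left child.
At yew: go right to teak.
  At teak: go left to hop.
    At hop: go left to lime.
      At lime: go left to pear.
        At pear: go left to rye.
          At rye: no left child.
          At rye: go right to ivy.
            ivy is a leaf — visit ivy.
          Visit rye.
        At pear: go right to mint.
          mint is a leaf — visit mint.
        Visit pear.
      At lime: go right to fir.
        At fir: go left to rose.
          rose is a leaf — visit rose.
        At fir: no right child.
        Visit fir.
      Visit lime.
    At hop: go right to iris.
      At iris: go left to cedar.
        At cedar: go left to aster.
          At aster: go left to ash.
            ash is a leaf — visit ash.
          At aster: no right child.
          Visit aster.
        At cedar: no right child.
        Visit cedar.
      At iris: go right to poppy.
        At poppy: go left to fig.
          fig is a leaf — visit fig.
        At poppy: no right child.
        Visit poppy.
      Visit iris.
    Visit hop.
  At teak: no right child.
  Visit teak.
Visit yew.

ivy rye mint pear rose fir lime ash aster cedar fig poppy iris hop teak yew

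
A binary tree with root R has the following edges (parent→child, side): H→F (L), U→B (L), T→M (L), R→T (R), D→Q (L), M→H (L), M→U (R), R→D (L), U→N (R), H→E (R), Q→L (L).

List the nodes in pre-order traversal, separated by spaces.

R D Q L T M H F E U B N

Pre-order visits the node, then its left subtree, then its right subtree.
Visit R.
At R: go left to D.
  Visit D.
  At D: go left to Q.
    Visit Q.
    At Q: go left to L.
      L is a leaf — visit L.
    At Q: no right child.
  At D: no right child.
At R: go right to T.
  Visit T.
  At T: go left to M.
    Visit M.
    At M: go left to H.
      Visit H.
      At H: go left to F.
        F is a leaf — visit F.
      At H: go right to E.
        E is a leaf — visit E.
    At M: go right to U.
      Visit U.
      At U: go left to B.
        B is a leaf — visit B.
      At U: go right to N.
        N is a leaf — visit N.
  At T: no right child.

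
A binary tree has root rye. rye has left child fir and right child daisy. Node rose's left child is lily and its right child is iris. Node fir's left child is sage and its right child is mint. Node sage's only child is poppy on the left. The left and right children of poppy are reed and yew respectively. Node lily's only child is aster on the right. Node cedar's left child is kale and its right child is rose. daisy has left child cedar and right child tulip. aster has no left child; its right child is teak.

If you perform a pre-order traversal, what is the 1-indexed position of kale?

10

Pre-order visits the node, then its left subtree, then its right subtree.
Visit rye.
At rye: go left to fir.
  Visit fir.
  At fir: go left to sage.
    Visit sage.
    At sage: go left to poppy.
      Visit poppy.
      At poppy: go left to reed.
        reed is a leaf — visit reed.
      At poppy: go right to yew.
        yew is a leaf — visit yew.
    At sage: no right child.
  At fir: go right to mint.
    mint is a leaf — visit mint.
At rye: go right to daisy.
  Visit daisy.
  At daisy: go left to cedar.
    Visit cedar.
    At cedar: go left to kale.
      kale is a leaf — visit kale.
    At cedar: go right to rose.
      Visit rose.
      At rose: go left to lily.
        Visit lily.
        At lily: no left child.
        At lily: go right to aster.
          Visit aster.
          At aster: no left child.
          At aster: go right to teak.
            teak is a leaf — visit teak.
      At rose: go right to iris.
        iris is a leaf — visit iris.
  At daisy: go right to tulip.
    tulip is a leaf — visit tulip.
Full pre-order sequence: rye, fir, sage, poppy, reed, yew, mint, daisy, cedar, kale, rose, lily, aster, teak, iris, tulip.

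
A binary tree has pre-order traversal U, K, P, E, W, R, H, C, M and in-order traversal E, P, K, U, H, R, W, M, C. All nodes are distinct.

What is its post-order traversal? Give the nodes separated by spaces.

The first element of pre-order is the root; it splits in-order into left and right subtrees.
Root U: left subtree has 3 nodes {E, P, K}, right has 5 {H, R, W, M, C}.
  Root K: left subtree has 2 nodes {E, P}, right has 0 { }.
    Root P: left subtree has 1 node {E}, right has 0 { }.
  Root W: left subtree has 2 nodes {H, R}, right has 2 {M, C}.
    Root R: left subtree has 1 node {H}, right has 0 { }.
    Root C: left subtree has 1 node {M}, right has 0 { }.

E P K H R M C W U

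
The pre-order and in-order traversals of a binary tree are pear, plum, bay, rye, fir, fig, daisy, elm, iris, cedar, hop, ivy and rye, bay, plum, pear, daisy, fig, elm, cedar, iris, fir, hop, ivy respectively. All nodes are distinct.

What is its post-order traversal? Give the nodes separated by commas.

rye, bay, plum, daisy, cedar, iris, elm, fig, ivy, hop, fir, pear

The first element of pre-order is the root; it splits in-order into left and right subtrees.
Root pear: left subtree has 3 nodes {rye, bay, plum}, right has 8 {daisy, fig, elm, cedar, iris, fir, hop, ivy}.
  Root plum: left subtree has 2 nodes {rye, bay}, right has 0 { }.
    Root bay: left subtree has 1 node {rye}, right has 0 { }.
  Root fir: left subtree has 5 nodes {daisy, fig, elm, cedar, iris}, right has 2 {hop, ivy}.
    Root fig: left subtree has 1 node {daisy}, right has 3 {elm, cedar, iris}.
      Root elm: left subtree has 0 nodes { }, right has 2 {cedar, iris}.
        Root iris: left subtree has 1 node {cedar}, right has 0 { }.
    Root hop: left subtree has 0 nodes { }, right has 1 {ivy}.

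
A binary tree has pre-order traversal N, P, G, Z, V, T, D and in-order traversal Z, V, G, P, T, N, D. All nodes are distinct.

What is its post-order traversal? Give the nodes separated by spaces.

V Z G T P D N

The first element of pre-order is the root; it splits in-order into left and right subtrees.
Root N: left subtree has 5 nodes {Z, V, G, P, T}, right has 1 {D}.
  Root P: left subtree has 3 nodes {Z, V, G}, right has 1 {T}.
    Root G: left subtree has 2 nodes {Z, V}, right has 0 { }.
      Root Z: left subtree has 0 nodes { }, right has 1 {V}.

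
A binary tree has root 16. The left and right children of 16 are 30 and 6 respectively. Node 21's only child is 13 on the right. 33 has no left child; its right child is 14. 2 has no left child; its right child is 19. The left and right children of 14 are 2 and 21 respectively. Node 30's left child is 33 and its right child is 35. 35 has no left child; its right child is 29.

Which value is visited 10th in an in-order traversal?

16

In-order visits the left subtree, then the node, then the right subtree.
At 16: go left to 30.
  At 30: go left to 33.
    At 33: no left child.
    Visit 33.
    At 33: go right to 14.
      At 14: go left to 2.
        At 2: no left child.
        Visit 2.
        At 2: go right to 19.
          19 is a leaf — visit 19.
      Visit 14.
      At 14: go right to 21.
        At 21: no left child.
        Visit 21.
        At 21: go right to 13.
          13 is a leaf — visit 13.
  Visit 30.
  At 30: go right to 35.
    At 35: no left child.
    Visit 35.
    At 35: go right to 29.
      29 is a leaf — visit 29.
Visit 16.
At 16: go right to 6.
  6 is a leaf — visit 6.
Full in-order sequence: 33, 2, 19, 14, 21, 13, 30, 35, 29, 16, 6.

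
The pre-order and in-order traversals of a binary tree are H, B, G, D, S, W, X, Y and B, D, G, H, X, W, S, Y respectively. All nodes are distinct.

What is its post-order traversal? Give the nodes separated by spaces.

The first element of pre-order is the root; it splits in-order into left and right subtrees.
Root H: left subtree has 3 nodes {B, D, G}, right has 4 {X, W, S, Y}.
  Root B: left subtree has 0 nodes { }, right has 2 {D, G}.
    Root G: left subtree has 1 node {D}, right has 0 { }.
  Root S: left subtree has 2 nodes {X, W}, right has 1 {Y}.
    Root W: left subtree has 1 node {X}, right has 0 { }.

D G B X W Y S H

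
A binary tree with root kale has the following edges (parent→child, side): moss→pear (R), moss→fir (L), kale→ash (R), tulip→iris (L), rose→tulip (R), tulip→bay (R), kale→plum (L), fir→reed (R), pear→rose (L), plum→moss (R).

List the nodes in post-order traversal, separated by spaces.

Post-order visits the left subtree, then the right subtree, then the node.
At kale: go left to plum.
  At plum: no left child.
  At plum: go right to moss.
    At moss: go left to fir.
      At fir: no left child.
      At fir: go right to reed.
        reed is a leaf — visit reed.
      Visit fir.
    At moss: go right to pear.
      At pear: go left to rose.
        At rose: no left child.
        At rose: go right to tulip.
          At tulip: go left to iris.
            iris is a leaf — visit iris.
          At tulip: go right to bay.
            bay is a leaf — visit bay.
          Visit tulip.
        Visit rose.
      At pear: no right child.
      Visit pear.
    Visit moss.
  Visit plum.
At kale: go right to ash.
  ash is a leaf — visit ash.
Visit kale.

reed fir iris bay tulip rose pear moss plum ash kale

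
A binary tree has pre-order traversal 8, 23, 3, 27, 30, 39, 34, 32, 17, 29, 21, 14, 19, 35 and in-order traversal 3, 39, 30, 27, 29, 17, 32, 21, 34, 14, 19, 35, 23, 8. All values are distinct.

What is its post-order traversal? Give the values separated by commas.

The first element of pre-order is the root; it splits in-order into left and right subtrees.
Root 8: left subtree has 13 nodes {3, 39, 30, 27, 29, 17, 32, 21, 34, 14, 19, 35, 23}, right has 0 { }.
  Root 23: left subtree has 12 nodes {3, 39, 30, 27, 29, 17, 32, 21, 34, 14, 19, 35}, right has 0 { }.
    Root 3: left subtree has 0 nodes { }, right has 11 {39, 30, 27, 29, 17, 32, 21, 34, 14, 19, 35}.
      Root 27: left subtree has 2 nodes {39, 30}, right has 8 {29, 17, 32, 21, 34, 14, 19, 35}.
        Root 30: left subtree has 1 node {39}, right has 0 { }.
        Root 34: left subtree has 4 nodes {29, 17, 32, 21}, right has 3 {14, 19, 35}.
          Root 32: left subtree has 2 nodes {29, 17}, right has 1 {21}.
            Root 17: left subtree has 1 node {29}, right has 0 { }.
          Root 14: left subtree has 0 nodes { }, right has 2 {19, 35}.
            Root 19: left subtree has 0 nodes { }, right has 1 {35}.

39, 30, 29, 17, 21, 32, 35, 19, 14, 34, 27, 3, 23, 8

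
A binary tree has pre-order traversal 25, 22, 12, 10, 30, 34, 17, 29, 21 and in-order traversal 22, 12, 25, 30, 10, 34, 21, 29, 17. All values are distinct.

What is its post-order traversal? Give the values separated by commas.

12, 22, 30, 21, 29, 17, 34, 10, 25

The first element of pre-order is the root; it splits in-order into left and right subtrees.
Root 25: left subtree has 2 nodes {22, 12}, right has 6 {30, 10, 34, 21, 29, 17}.
  Root 22: left subtree has 0 nodes { }, right has 1 {12}.
  Root 10: left subtree has 1 node {30}, right has 4 {34, 21, 29, 17}.
    Root 34: left subtree has 0 nodes { }, right has 3 {21, 29, 17}.
      Root 17: left subtree has 2 nodes {21, 29}, right has 0 { }.
        Root 29: left subtree has 1 node {21}, right has 0 { }.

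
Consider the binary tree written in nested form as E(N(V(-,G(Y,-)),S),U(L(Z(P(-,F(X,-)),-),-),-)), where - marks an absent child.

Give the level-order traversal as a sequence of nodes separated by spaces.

E N U V S L G Z Y P F X

Level-order visits nodes level by level from the root, left to right within each level.
Level 0: E
Level 1: N, U
Level 2: V, S, L
Level 3: G, Z
Level 4: Y, P
Level 5: F
Level 6: X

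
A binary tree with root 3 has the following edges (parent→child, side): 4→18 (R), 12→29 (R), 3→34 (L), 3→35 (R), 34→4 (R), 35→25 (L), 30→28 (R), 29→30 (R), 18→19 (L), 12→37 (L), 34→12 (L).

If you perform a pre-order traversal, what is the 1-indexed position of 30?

6

Pre-order visits the node, then its left subtree, then its right subtree.
Visit 3.
At 3: go left to 34.
  Visit 34.
  At 34: go left to 12.
    Visit 12.
    At 12: go left to 37.
      37 is a leaf — visit 37.
    At 12: go right to 29.
      Visit 29.
      At 29: no left child.
      At 29: go right to 30.
        Visit 30.
        At 30: no left child.
        At 30: go right to 28.
          28 is a leaf — visit 28.
  At 34: go right to 4.
    Visit 4.
    At 4: no left child.
    At 4: go right to 18.
      Visit 18.
      At 18: go left to 19.
        19 is a leaf — visit 19.
      At 18: no right child.
At 3: go right to 35.
  Visit 35.
  At 35: go left to 25.
    25 is a leaf — visit 25.
  At 35: no right child.
Full pre-order sequence: 3, 34, 12, 37, 29, 30, 28, 4, 18, 19, 35, 25.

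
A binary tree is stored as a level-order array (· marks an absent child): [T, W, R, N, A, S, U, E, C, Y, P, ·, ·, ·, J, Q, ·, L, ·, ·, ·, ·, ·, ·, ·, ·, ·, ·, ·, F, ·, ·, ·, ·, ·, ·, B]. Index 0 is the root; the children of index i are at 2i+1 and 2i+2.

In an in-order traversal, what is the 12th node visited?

S

In-order visits the left subtree, then the node, then the right subtree.
At T: go left to W.
  At W: go left to N.
    At N: go left to E.
      At E: go left to Q.
        Q is a leaf — visit Q.
      Visit E.
      At E: no right child.
    Visit N.
    At N: go right to C.
      At C: go left to L.
        At L: no left child.
        Visit L.
        At L: go right to B.
          B is a leaf — visit B.
      Visit C.
      At C: no right child.
  Visit W.
  At W: go right to A.
    At A: go left to Y.
      Y is a leaf — visit Y.
    Visit A.
    At A: go right to P.
      P is a leaf — visit P.
Visit T.
At T: go right to R.
  At R: go left to S.
    S is a leaf — visit S.
  Visit R.
  At R: go right to U.
    At U: no left child.
    Visit U.
    At U: go right to J.
      At J: go left to F.
        F is a leaf — visit F.
      Visit J.
      At J: no right child.
Full in-order sequence: Q, E, N, L, B, C, W, Y, A, P, T, S, R, U, F, J.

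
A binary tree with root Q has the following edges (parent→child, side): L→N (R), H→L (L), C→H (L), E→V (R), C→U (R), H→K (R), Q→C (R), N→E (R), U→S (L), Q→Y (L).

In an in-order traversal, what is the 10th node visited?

S

In-order visits the left subtree, then the node, then the right subtree.
At Q: go left to Y.
  Y is a leaf — visit Y.
Visit Q.
At Q: go right to C.
  At C: go left to H.
    At H: go left to L.
      At L: no left child.
      Visit L.
      At L: go right to N.
        At N: no left child.
        Visit N.
        At N: go right to E.
          At E: no left child.
          Visit E.
          At E: go right to V.
            V is a leaf — visit V.
    Visit H.
    At H: go right to K.
      K is a leaf — visit K.
  Visit C.
  At C: go right to U.
    At U: go left to S.
      S is a leaf — visit S.
    Visit U.
    At U: no right child.
Full in-order sequence: Y, Q, L, N, E, V, H, K, C, S, U.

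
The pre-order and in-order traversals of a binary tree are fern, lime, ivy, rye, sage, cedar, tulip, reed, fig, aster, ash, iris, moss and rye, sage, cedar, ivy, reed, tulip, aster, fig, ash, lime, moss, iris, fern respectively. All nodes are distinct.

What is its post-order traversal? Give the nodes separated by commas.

The first element of pre-order is the root; it splits in-order into left and right subtrees.
Root fern: left subtree has 12 nodes {rye, sage, cedar, ivy, reed, tulip, aster, fig, ash, lime, moss, iris}, right has 0 { }.
  Root lime: left subtree has 9 nodes {rye, sage, cedar, ivy, reed, tulip, aster, fig, ash}, right has 2 {moss, iris}.
    Root ivy: left subtree has 3 nodes {rye, sage, cedar}, right has 5 {reed, tulip, aster, fig, ash}.
      Root rye: left subtree has 0 nodes { }, right has 2 {sage, cedar}.
        Root sage: left subtree has 0 nodes { }, right has 1 {cedar}.
      Root tulip: left subtree has 1 node {reed}, right has 3 {aster, fig, ash}.
        Root fig: left subtree has 1 node {aster}, right has 1 {ash}.
    Root iris: left subtree has 1 node {moss}, right has 0 { }.

cedar, sage, rye, reed, aster, ash, fig, tulip, ivy, moss, iris, lime, fern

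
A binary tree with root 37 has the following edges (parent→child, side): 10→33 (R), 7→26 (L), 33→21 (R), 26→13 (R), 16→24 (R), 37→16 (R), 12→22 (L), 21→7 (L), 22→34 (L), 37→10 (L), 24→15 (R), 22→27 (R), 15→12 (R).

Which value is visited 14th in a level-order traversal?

27

Level-order visits nodes level by level from the root, left to right within each level.
Level 0: 37
Level 1: 10, 16
Level 2: 33, 24
Level 3: 21, 15
Level 4: 7, 12
Level 5: 26, 22
Level 6: 13, 34, 27
Full level-order sequence: 37, 10, 16, 33, 24, 21, 15, 7, 12, 26, 22, 13, 34, 27.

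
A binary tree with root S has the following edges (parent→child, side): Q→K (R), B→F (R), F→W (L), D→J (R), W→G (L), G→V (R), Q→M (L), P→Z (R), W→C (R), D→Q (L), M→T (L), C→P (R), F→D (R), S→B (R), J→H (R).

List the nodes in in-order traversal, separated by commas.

S, B, G, V, W, C, P, Z, F, T, M, Q, K, D, J, H

In-order visits the left subtree, then the node, then the right subtree.
At S: no left child.
Visit S.
At S: go right to B.
  At B: no left child.
  Visit B.
  At B: go right to F.
    At F: go left to W.
      At W: go left to G.
        At G: no left child.
        Visit G.
        At G: go right to V.
          V is a leaf — visit V.
      Visit W.
      At W: go right to C.
        At C: no left child.
        Visit C.
        At C: go right to P.
          At P: no left child.
          Visit P.
          At P: go right to Z.
            Z is a leaf — visit Z.
    Visit F.
    At F: go right to D.
      At D: go left to Q.
        At Q: go left to M.
          At M: go left to T.
            T is a leaf — visit T.
          Visit M.
          At M: no right child.
        Visit Q.
        At Q: go right to K.
          K is a leaf — visit K.
      Visit D.
      At D: go right to J.
        At J: no left child.
        Visit J.
        At J: go right to H.
          H is a leaf — visit H.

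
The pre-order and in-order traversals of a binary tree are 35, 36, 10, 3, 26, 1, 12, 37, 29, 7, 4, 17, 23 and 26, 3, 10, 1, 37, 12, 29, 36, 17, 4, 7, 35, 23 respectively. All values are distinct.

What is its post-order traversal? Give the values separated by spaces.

26 3 37 29 12 1 10 17 4 7 36 23 35

The first element of pre-order is the root; it splits in-order into left and right subtrees.
Root 35: left subtree has 11 nodes {26, 3, 10, 1, 37, 12, 29, 36, 17, 4, 7}, right has 1 {23}.
  Root 36: left subtree has 7 nodes {26, 3, 10, 1, 37, 12, 29}, right has 3 {17, 4, 7}.
    Root 10: left subtree has 2 nodes {26, 3}, right has 4 {1, 37, 12, 29}.
      Root 3: left subtree has 1 node {26}, right has 0 { }.
      Root 1: left subtree has 0 nodes { }, right has 3 {37, 12, 29}.
        Root 12: left subtree has 1 node {37}, right has 1 {29}.
    Root 7: left subtree has 2 nodes {17, 4}, right has 0 { }.
      Root 4: left subtree has 1 node {17}, right has 0 { }.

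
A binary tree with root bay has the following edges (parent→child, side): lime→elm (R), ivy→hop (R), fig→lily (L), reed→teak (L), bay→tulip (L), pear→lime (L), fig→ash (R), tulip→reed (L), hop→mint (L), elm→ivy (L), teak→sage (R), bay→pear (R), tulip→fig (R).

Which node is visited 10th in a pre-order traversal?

lime

Pre-order visits the node, then its left subtree, then its right subtree.
Visit bay.
At bay: go left to tulip.
  Visit tulip.
  At tulip: go left to reed.
    Visit reed.
    At reed: go left to teak.
      Visit teak.
      At teak: no left child.
      At teak: go right to sage.
        sage is a leaf — visit sage.
    At reed: no right child.
  At tulip: go right to fig.
    Visit fig.
    At fig: go left to lily.
      lily is a leaf — visit lily.
    At fig: go right to ash.
      ash is a leaf — visit ash.
At bay: go right to pear.
  Visit pear.
  At pear: go left to lime.
    Visit lime.
    At lime: no left child.
    At lime: go right to elm.
      Visit elm.
      At elm: go left to ivy.
        Visit ivy.
        At ivy: no left child.
        At ivy: go right to hop.
          Visit hop.
          At hop: go left to mint.
            mint is a leaf — visit mint.
          At hop: no right child.
      At elm: no right child.
  At pear: no right child.
Full pre-order sequence: bay, tulip, reed, teak, sage, fig, lily, ash, pear, lime, elm, ivy, hop, mint.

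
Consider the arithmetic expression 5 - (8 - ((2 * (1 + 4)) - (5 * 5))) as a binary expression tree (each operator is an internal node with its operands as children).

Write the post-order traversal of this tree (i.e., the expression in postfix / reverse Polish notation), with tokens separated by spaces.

5 8 2 1 4 + * 5 5 * - - -

Post-order on an expression tree gives postfix notation: for each operator, emit left operand, right operand, then the operator.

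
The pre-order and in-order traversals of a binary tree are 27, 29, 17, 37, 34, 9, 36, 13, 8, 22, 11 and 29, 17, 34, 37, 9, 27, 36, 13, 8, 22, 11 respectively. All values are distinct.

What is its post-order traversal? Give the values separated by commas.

The first element of pre-order is the root; it splits in-order into left and right subtrees.
Root 27: left subtree has 5 nodes {29, 17, 34, 37, 9}, right has 5 {36, 13, 8, 22, 11}.
  Root 29: left subtree has 0 nodes { }, right has 4 {17, 34, 37, 9}.
    Root 17: left subtree has 0 nodes { }, right has 3 {34, 37, 9}.
      Root 37: left subtree has 1 node {34}, right has 1 {9}.
  Root 36: left subtree has 0 nodes { }, right has 4 {13, 8, 22, 11}.
    Root 13: left subtree has 0 nodes { }, right has 3 {8, 22, 11}.
      Root 8: left subtree has 0 nodes { }, right has 2 {22, 11}.
        Root 22: left subtree has 0 nodes { }, right has 1 {11}.

34, 9, 37, 17, 29, 11, 22, 8, 13, 36, 27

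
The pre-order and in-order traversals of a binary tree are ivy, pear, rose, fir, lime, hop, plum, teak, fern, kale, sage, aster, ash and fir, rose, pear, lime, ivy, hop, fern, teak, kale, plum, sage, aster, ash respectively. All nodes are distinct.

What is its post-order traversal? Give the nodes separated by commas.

fir, rose, lime, pear, fern, kale, teak, ash, aster, sage, plum, hop, ivy

The first element of pre-order is the root; it splits in-order into left and right subtrees.
Root ivy: left subtree has 4 nodes {fir, rose, pear, lime}, right has 8 {hop, fern, teak, kale, plum, sage, aster, ash}.
  Root pear: left subtree has 2 nodes {fir, rose}, right has 1 {lime}.
    Root rose: left subtree has 1 node {fir}, right has 0 { }.
  Root hop: left subtree has 0 nodes { }, right has 7 {fern, teak, kale, plum, sage, aster, ash}.
    Root plum: left subtree has 3 nodes {fern, teak, kale}, right has 3 {sage, aster, ash}.
      Root teak: left subtree has 1 node {fern}, right has 1 {kale}.
      Root sage: left subtree has 0 nodes { }, right has 2 {aster, ash}.
        Root aster: left subtree has 0 nodes { }, right has 1 {ash}.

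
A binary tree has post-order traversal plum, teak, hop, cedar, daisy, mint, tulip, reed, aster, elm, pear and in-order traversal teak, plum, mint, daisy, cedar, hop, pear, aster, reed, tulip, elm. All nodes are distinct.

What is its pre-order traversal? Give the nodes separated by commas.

pear, mint, teak, plum, daisy, cedar, hop, elm, aster, reed, tulip

The last element of post-order is the root; it splits in-order into left and right subtrees.
Root pear: left subtree has 6 nodes {teak, plum, mint, daisy, cedar, hop}, right has 4 {aster, reed, tulip, elm}.
  Root mint: left subtree has 2 nodes {teak, plum}, right has 3 {daisy, cedar, hop}.
    Root teak: left subtree has 0 nodes { }, right has 1 {plum}.
    Root daisy: left subtree has 0 nodes { }, right has 2 {cedar, hop}.
      Root cedar: left subtree has 0 nodes { }, right has 1 {hop}.
  Root elm: left subtree has 3 nodes {aster, reed, tulip}, right has 0 { }.
    Root aster: left subtree has 0 nodes { }, right has 2 {reed, tulip}.
      Root reed: left subtree has 0 nodes { }, right has 1 {tulip}.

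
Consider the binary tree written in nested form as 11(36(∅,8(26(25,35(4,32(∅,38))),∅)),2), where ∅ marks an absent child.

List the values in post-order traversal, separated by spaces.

Post-order visits the left subtree, then the right subtree, then the node.
At 11: go left to 36.
  At 36: no left child.
  At 36: go right to 8.
    At 8: go left to 26.
      At 26: go left to 25.
        25 is a leaf — visit 25.
      At 26: go right to 35.
        At 35: go left to 4.
          4 is a leaf — visit 4.
        At 35: go right to 32.
          At 32: no left child.
          At 32: go right to 38.
            38 is a leaf — visit 38.
          Visit 32.
        Visit 35.
      Visit 26.
    At 8: no right child.
    Visit 8.
  Visit 36.
At 11: go right to 2.
  2 is a leaf — visit 2.
Visit 11.

25 4 38 32 35 26 8 36 2 11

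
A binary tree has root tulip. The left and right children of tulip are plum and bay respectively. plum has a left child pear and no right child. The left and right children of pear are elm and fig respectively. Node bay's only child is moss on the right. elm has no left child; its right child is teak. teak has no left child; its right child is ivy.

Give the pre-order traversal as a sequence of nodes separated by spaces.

tulip plum pear elm teak ivy fig bay moss

Pre-order visits the node, then its left subtree, then its right subtree.
Visit tulip.
At tulip: go left to plum.
  Visit plum.
  At plum: go left to pear.
    Visit pear.
    At pear: go left to elm.
      Visit elm.
      At elm: no left child.
      At elm: go right to teak.
        Visit teak.
        At teak: no left child.
        At teak: go right to ivy.
          ivy is a leaf — visit ivy.
    At pear: go right to fig.
      fig is a leaf — visit fig.
  At plum: no right child.
At tulip: go right to bay.
  Visit bay.
  At bay: no left child.
  At bay: go right to moss.
    moss is a leaf — visit moss.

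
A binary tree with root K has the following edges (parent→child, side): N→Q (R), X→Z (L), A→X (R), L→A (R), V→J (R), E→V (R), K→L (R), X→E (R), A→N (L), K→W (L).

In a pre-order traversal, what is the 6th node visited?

Pre-order visits the node, then its left subtree, then its right subtree.
Visit K.
At K: go left to W.
  W is a leaf — visit W.
At K: go right to L.
  Visit L.
  At L: no left child.
  At L: go right to A.
    Visit A.
    At A: go left to N.
      Visit N.
      At N: no left child.
      At N: go right to Q.
        Q is a leaf — visit Q.
    At A: go right to X.
      Visit X.
      At X: go left to Z.
        Z is a leaf — visit Z.
      At X: go right to E.
        Visit E.
        At E: no left child.
        At E: go right to V.
          Visit V.
          At V: no left child.
          At V: go right to J.
            J is a leaf — visit J.
Full pre-order sequence: K, W, L, A, N, Q, X, Z, E, V, J.

Q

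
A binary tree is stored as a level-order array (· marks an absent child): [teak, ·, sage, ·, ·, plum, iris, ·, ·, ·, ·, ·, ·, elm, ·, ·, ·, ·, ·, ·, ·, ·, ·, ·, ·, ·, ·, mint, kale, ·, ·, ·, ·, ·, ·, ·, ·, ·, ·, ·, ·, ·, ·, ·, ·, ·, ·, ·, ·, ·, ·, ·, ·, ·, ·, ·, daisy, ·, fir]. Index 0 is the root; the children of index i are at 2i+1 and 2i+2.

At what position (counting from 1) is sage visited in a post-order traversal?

Post-order visits the left subtree, then the right subtree, then the node.
At teak: no left child.
At teak: go right to sage.
  At sage: go left to plum.
    plum is a leaf — visit plum.
  At sage: go right to iris.
    At iris: go left to elm.
      At elm: go left to mint.
        At mint: no left child.
        At mint: go right to daisy.
          daisy is a leaf — visit daisy.
        Visit mint.
      At elm: go right to kale.
        At kale: no left child.
        At kale: go right to fir.
          fir is a leaf — visit fir.
        Visit kale.
      Visit elm.
    At iris: no right child.
    Visit iris.
  Visit sage.
Visit teak.
Full post-order sequence: plum, daisy, mint, fir, kale, elm, iris, sage, teak.

8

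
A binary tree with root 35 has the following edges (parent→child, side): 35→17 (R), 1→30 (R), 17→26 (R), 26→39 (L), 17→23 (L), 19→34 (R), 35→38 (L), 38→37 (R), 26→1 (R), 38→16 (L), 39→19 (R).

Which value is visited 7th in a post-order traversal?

39

Post-order visits the left subtree, then the right subtree, then the node.
At 35: go left to 38.
  At 38: go left to 16.
    16 is a leaf — visit 16.
  At 38: go right to 37.
    37 is a leaf — visit 37.
  Visit 38.
At 35: go right to 17.
  At 17: go left to 23.
    23 is a leaf — visit 23.
  At 17: go right to 26.
    At 26: go left to 39.
      At 39: no left child.
      At 39: go right to 19.
        At 19: no left child.
        At 19: go right to 34.
          34 is a leaf — visit 34.
        Visit 19.
      Visit 39.
    At 26: go right to 1.
      At 1: no left child.
      At 1: go right to 30.
        30 is a leaf — visit 30.
      Visit 1.
    Visit 26.
  Visit 17.
Visit 35.
Full post-order sequence: 16, 37, 38, 23, 34, 19, 39, 30, 1, 26, 17, 35.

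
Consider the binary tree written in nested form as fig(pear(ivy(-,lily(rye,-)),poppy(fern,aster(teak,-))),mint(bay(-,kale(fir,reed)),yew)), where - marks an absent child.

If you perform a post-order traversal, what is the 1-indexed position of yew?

13

Post-order visits the left subtree, then the right subtree, then the node.
At fig: go left to pear.
  At pear: go left to ivy.
    At ivy: no left child.
    At ivy: go right to lily.
      At lily: go left to rye.
        rye is a leaf — visit rye.
      At lily: no right child.
      Visit lily.
    Visit ivy.
  At pear: go right to poppy.
    At poppy: go left to fern.
      fern is a leaf — visit fern.
    At poppy: go right to aster.
      At aster: go left to teak.
        teak is a leaf — visit teak.
      At aster: no right child.
      Visit aster.
    Visit poppy.
  Visit pear.
At fig: go right to mint.
  At mint: go left to bay.
    At bay: no left child.
    At bay: go right to kale.
      At kale: go left to fir.
        fir is a leaf — visit fir.
      At kale: go right to reed.
        reed is a leaf — visit reed.
      Visit kale.
    Visit bay.
  At mint: go right to yew.
    yew is a leaf — visit yew.
  Visit mint.
Visit fig.
Full post-order sequence: rye, lily, ivy, fern, teak, aster, poppy, pear, fir, reed, kale, bay, yew, mint, fig.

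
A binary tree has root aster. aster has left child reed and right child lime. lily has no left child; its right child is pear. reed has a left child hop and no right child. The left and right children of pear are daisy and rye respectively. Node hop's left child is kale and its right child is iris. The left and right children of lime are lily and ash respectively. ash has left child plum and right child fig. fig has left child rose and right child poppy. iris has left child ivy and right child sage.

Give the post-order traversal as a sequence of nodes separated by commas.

Post-order visits the left subtree, then the right subtree, then the node.
At aster: go left to reed.
  At reed: go left to hop.
    At hop: go left to kale.
      kale is a leaf — visit kale.
    At hop: go right to iris.
      At iris: go left to ivy.
        ivy is a leaf — visit ivy.
      At iris: go right to sage.
        sage is a leaf — visit sage.
      Visit iris.
    Visit hop.
  At reed: no right child.
  Visit reed.
At aster: go right to lime.
  At lime: go left to lily.
    At lily: no left child.
    At lily: go right to pear.
      At pear: go left to daisy.
        daisy is a leaf — visit daisy.
      At pear: go right to rye.
        rye is a leaf — visit rye.
      Visit pear.
    Visit lily.
  At lime: go right to ash.
    At ash: go left to plum.
      plum is a leaf — visit plum.
    At ash: go right to fig.
      At fig: go left to rose.
        rose is a leaf — visit rose.
      At fig: go right to poppy.
        poppy is a leaf — visit poppy.
      Visit fig.
    Visit ash.
  Visit lime.
Visit aster.

kale, ivy, sage, iris, hop, reed, daisy, rye, pear, lily, plum, rose, poppy, fig, ash, lime, aster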